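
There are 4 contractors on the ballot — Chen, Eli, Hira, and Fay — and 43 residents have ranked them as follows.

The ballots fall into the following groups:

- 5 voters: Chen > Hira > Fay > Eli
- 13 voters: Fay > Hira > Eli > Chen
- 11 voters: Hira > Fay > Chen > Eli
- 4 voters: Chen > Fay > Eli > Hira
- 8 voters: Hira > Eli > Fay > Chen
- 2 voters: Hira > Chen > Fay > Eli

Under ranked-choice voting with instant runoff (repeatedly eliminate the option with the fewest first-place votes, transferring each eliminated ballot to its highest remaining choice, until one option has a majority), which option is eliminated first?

Eli

Round 1: Hira 21, Fay 13, Chen 9, Eli 0. Eli has the fewest and is eliminated.
Round 2: Hira 21, Fay 13, Chen 9. Chen has the fewest and is eliminated.
Round 3: Hira 26, Fay 17. Hira has a majority.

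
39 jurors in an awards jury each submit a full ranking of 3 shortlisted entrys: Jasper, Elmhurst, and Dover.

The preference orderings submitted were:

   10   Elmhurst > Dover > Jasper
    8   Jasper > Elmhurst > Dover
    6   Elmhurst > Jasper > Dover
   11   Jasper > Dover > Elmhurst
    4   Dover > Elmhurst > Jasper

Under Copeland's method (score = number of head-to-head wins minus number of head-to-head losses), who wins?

Elmhurst

Pairwise results:
  Jasper vs Elmhurst: Elmhurst wins 20–19.
  Jasper vs Dover: Jasper wins 25–14.
  Elmhurst vs Dover: Elmhurst wins 24–15.
Copeland scores (wins − losses):
  Jasper: 1 − 1 = 0
  Elmhurst: 2 − 0 = 2
  Dover: 0 − 2 = -2
Elmhurst has the best Copeland score.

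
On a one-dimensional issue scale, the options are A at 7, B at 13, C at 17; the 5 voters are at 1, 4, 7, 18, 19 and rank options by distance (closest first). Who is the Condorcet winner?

A

With single-peaked preferences on a line, the Condorcet winner is the candidate closest to the median voter.
The median voter (position 7) is closest to A at 7.
Check: A vs C — voters closer to A: 3 of 5.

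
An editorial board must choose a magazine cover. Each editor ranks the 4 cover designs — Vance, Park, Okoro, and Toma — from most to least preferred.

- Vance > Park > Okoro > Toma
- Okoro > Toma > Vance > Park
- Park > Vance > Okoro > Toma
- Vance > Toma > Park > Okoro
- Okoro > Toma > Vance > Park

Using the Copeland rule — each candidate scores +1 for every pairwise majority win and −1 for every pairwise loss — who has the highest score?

Pairwise results:
  Vance vs Park: Vance wins 4–1.
  Vance vs Okoro: Vance wins 3–2.
  Vance vs Toma: Vance wins 3–2.
  Park vs Okoro: Park wins 3–2.
  Park vs Toma: Toma wins 3–2.
  Okoro vs Toma: Okoro wins 4–1.
Copeland scores (wins − losses):
  Vance: 3 − 0 = 3
  Park: 1 − 2 = -1
  Okoro: 1 − 2 = -1
  Toma: 1 − 2 = -1
Vance has the best Copeland score.

Vance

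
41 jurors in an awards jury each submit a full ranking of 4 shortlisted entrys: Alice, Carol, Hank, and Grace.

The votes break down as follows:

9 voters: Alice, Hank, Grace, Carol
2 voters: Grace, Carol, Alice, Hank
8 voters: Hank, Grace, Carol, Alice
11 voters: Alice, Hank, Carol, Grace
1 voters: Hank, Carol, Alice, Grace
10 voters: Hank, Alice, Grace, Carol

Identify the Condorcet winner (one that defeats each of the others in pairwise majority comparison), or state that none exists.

Alice

Head-to-head results (41 voters total):
Alice vs Carol: Alice wins 30–11.
Alice vs Hank: Alice wins 22–19.
Alice vs Grace: Alice wins 31–10.
Carol vs Hank: Hank wins 39–2.
Carol vs Grace: Grace wins 29–12.
Hank vs Grace: Hank wins 39–2.
Alice beats each rival — Carol (30–11), Hank (22–19), Grace (31–10) — so Alice is the Condorcet winner.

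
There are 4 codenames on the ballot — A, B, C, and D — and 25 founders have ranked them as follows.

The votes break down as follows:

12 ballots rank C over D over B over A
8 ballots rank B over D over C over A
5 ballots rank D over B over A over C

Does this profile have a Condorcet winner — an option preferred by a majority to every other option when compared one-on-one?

Head-to-head results (25 voters total):
A vs B: B wins 25–0.
A vs C: C wins 20–5.
A vs D: D wins 25–0.
B vs C: B wins 13–12.
B vs D: D wins 17–8.
C vs D: D wins 13–12.
D beats each rival — A (25–0), B (17–8), C (13–12) — so D is the Condorcet winner.

Yes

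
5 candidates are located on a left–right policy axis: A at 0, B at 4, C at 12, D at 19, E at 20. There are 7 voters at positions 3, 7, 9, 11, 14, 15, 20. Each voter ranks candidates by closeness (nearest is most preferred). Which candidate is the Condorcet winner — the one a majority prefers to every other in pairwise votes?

With single-peaked preferences on a line, the Condorcet winner is the candidate closest to the median voter.
The median voter (position 11) is closest to C at 12.
Check: C vs A — voters closer to C: 6 of 7.

C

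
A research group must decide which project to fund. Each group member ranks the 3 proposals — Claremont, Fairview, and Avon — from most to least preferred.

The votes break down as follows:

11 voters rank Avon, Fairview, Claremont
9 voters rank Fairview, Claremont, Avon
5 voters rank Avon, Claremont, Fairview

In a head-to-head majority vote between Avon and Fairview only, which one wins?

Ballots ranking Avon above Fairview: 11+5 = 16.
Ballots ranking Fairview above Avon: 9.
Avon wins the head-to-head, 16–9.

Avon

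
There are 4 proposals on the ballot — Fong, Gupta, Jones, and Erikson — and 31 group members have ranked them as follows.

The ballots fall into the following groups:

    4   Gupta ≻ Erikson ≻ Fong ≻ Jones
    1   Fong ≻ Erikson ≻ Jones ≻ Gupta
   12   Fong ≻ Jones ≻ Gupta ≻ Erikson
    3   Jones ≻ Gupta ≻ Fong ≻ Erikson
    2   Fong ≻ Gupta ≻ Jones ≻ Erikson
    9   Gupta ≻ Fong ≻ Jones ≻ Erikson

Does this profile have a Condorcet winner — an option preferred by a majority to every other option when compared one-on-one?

No

Head-to-head results (31 voters total):
Fong vs Gupta: Gupta wins 16–15.
Fong vs Jones: Fong wins 28–3.
Fong vs Erikson: Fong wins 27–4.
Gupta vs Jones: Jones wins 16–15.
Gupta vs Erikson: Gupta wins 30–1.
Jones vs Erikson: Jones wins 26–5.
No candidate beats all others: Fong beats Jones beats Gupta beats Fong, a majority cycle.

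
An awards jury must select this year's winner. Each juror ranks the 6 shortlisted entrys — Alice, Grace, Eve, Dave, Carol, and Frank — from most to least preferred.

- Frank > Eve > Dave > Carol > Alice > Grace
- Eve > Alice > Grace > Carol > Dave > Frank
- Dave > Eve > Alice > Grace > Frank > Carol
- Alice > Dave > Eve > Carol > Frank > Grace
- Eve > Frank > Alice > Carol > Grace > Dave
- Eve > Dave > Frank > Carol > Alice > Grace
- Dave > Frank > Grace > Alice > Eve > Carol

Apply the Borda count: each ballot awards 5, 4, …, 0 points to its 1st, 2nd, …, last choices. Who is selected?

Eve

Borda scores:
  Alice: 1 + 4 + 3 + 5 + 3 + 1 + 2 = 19
  Grace: 0 + 3 + 2 + 0 + 1 + 0 + 3 = 9
  Eve: 4 + 5 + 4 + 3 + 5 + 5 + 1 = 27
  Dave: 3 + 1 + 5 + 4 + 0 + 4 + 5 = 22
  Carol: 2 + 2 + 0 + 2 + 2 + 2 + 0 = 10
  Frank: 5 + 0 + 1 + 1 + 4 + 3 + 4 = 18
Eve has the highest total.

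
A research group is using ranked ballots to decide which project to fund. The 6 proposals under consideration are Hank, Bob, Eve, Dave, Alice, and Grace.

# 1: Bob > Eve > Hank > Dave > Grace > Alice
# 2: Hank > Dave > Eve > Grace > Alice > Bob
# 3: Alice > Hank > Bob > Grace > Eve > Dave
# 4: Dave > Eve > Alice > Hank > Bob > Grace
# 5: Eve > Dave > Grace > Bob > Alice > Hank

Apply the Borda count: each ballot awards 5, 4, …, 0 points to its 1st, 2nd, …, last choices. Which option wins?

Eve

Borda scores:
  Hank: 3 + 5 + 4 + 2 + 0 = 14
  Bob: 5 + 0 + 3 + 1 + 2 = 11
  Eve: 4 + 3 + 1 + 4 + 5 = 17
  Dave: 2 + 4 + 0 + 5 + 4 = 15
  Alice: 0 + 1 + 5 + 3 + 1 = 10
  Grace: 1 + 2 + 2 + 0 + 3 = 8
Eve has the highest total.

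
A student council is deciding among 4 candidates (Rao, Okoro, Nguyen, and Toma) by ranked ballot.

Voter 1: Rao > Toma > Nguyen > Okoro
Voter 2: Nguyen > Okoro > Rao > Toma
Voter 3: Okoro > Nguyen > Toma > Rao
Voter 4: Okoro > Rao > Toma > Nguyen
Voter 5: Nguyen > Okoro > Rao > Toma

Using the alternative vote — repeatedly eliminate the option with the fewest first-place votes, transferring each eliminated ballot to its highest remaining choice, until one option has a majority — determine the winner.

Round 1: Okoro 2, Nguyen 2, Rao 1, Toma 0. Toma has the fewest and is eliminated.
Round 2: Okoro 2, Nguyen 2, Rao 1. Rao has the fewest and is eliminated.
Round 3: Nguyen 3, Okoro 2. Nguyen has a majority.

Nguyen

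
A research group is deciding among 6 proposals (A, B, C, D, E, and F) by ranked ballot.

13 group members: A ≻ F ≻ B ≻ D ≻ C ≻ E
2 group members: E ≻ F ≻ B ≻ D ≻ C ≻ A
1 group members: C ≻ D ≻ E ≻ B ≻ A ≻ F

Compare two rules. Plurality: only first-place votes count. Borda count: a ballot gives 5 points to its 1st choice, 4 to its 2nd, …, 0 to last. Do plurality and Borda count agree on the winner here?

Plurality first-place counts: A 13, B 0, C 1, D 0, E 2, F 0 → A.
Borda totals: A 66, B 47, C 20, D 34, E 13, F 60 → A.
The two rules agree on A.

Yes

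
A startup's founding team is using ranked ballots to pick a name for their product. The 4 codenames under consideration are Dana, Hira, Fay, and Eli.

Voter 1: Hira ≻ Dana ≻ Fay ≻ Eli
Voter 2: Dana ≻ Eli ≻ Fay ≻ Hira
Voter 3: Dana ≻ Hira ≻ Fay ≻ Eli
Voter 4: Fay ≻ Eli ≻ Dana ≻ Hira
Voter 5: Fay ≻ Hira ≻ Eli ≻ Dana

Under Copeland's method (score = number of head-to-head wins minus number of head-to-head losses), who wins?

Pairwise results:
  Dana vs Hira: Dana wins 3–2.
  Dana vs Fay: Dana wins 3–2.
  Dana vs Eli: Dana wins 3–2.
  Hira vs Fay: Fay wins 3–2.
  Hira vs Eli: Hira wins 3–2.
  Fay vs Eli: Fay wins 4–1.
Copeland scores (wins − losses):
  Dana: 3 − 0 = 3
  Hira: 1 − 2 = -1
  Fay: 2 − 1 = 1
  Eli: 0 − 3 = -3
Dana has the best Copeland score.

Dana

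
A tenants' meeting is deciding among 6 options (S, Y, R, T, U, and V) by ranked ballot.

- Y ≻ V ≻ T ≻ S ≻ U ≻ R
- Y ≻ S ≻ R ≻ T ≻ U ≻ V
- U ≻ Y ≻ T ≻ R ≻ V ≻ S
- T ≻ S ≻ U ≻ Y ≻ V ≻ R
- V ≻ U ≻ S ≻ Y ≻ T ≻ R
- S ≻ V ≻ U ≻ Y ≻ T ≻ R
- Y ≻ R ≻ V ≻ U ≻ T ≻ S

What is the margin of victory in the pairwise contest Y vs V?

3

Ballots ranking Y above V: 5.
Ballots ranking V above Y: 2.
Y wins 5–2, a margin of 3.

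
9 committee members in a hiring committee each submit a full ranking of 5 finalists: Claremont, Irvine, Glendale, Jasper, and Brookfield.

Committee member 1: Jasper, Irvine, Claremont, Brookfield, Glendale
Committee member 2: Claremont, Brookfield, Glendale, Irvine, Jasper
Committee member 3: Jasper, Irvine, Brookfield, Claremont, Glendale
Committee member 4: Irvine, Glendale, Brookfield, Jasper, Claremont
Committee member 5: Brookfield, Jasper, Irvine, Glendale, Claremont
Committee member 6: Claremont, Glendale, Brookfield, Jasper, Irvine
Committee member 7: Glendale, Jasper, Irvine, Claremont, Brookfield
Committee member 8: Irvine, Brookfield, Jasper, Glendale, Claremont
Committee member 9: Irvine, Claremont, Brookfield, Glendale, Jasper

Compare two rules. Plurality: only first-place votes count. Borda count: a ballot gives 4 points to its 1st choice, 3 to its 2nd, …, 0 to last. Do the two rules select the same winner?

Yes

Plurality first-place counts: Claremont 2, Irvine 3, Glendale 1, Jasper 2, Brookfield 1 → Irvine.
Borda totals: Claremont 15, Irvine 23, Glendale 15, Jasper 18, Brookfield 19 → Irvine.
The two rules agree on Irvine.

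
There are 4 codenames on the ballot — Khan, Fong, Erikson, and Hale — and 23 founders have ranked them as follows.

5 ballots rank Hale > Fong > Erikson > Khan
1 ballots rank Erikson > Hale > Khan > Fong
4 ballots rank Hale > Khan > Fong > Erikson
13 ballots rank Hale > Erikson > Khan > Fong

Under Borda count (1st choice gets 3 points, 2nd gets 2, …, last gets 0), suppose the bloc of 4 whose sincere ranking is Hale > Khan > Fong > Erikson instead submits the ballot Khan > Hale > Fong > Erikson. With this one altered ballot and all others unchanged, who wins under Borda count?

Hale

Borda totals with the altered ballot: Khan 26, Fong 14, Erikson 34, Hale 64.
The winner is unchanged: still Hale.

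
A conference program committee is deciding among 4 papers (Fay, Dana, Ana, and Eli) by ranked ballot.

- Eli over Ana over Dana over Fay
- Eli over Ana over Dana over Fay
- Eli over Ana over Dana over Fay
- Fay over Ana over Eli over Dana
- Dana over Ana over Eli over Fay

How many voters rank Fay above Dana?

Ballots ranking Fay above Dana: 1.
Ballots ranking Dana above Fay: 4.
So 1 of 5 voters prefer Fay to Dana.

1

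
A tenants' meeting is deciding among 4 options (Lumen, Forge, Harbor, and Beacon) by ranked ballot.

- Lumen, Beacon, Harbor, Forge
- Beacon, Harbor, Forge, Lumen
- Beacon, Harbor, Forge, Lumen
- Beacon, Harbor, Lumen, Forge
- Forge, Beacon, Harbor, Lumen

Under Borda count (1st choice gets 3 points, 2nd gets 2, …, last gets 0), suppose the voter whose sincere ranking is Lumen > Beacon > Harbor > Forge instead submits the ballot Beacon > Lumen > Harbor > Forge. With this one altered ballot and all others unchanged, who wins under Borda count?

Beacon

Borda totals with the altered ballot: Lumen 3, Forge 5, Harbor 8, Beacon 14.
The winner is unchanged: still Beacon.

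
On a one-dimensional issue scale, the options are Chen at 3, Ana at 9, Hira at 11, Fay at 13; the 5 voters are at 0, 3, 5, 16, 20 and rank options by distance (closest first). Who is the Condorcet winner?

Chen

With single-peaked preferences on a line, the Condorcet winner is the candidate closest to the median voter.
The median voter (position 5) is closest to Chen at 3.
Check: Chen vs Fay — voters closer to Chen: 3 of 5.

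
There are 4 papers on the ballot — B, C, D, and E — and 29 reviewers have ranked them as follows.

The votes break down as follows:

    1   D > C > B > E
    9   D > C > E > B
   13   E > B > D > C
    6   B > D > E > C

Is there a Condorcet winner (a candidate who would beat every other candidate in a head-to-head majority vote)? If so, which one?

There is no Condorcet winner

Head-to-head results (29 voters total):
B vs C: B wins 19–10.
B vs D: B wins 19–10.
B vs E: E wins 22–7.
C vs D: D wins 29–0.
C vs E: E wins 19–10.
D vs E: D wins 16–13.
No candidate beats all others: B beats D beats E beats B, a majority cycle.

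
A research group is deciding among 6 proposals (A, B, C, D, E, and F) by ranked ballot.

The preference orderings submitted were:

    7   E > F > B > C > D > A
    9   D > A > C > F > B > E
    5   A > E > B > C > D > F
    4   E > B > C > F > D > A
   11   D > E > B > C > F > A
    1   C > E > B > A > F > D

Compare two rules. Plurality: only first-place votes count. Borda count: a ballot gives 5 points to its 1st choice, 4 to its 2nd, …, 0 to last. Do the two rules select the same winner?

No

Plurality first-place counts: A 5, B 0, C 1, D 20, E 11, F 0 → D.
Borda totals: A 63, B 97, C 90, D 116, E 123, F 66 → E.
The two rules disagree: plurality picks D, Borda picks E.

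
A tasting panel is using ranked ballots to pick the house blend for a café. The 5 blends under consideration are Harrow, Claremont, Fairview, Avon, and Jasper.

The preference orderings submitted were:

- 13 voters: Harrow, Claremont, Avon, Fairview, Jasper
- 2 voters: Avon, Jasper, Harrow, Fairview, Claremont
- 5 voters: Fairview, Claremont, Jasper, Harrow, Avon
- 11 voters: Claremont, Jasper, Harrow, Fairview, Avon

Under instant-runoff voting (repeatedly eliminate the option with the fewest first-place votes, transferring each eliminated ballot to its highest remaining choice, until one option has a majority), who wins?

Claremont

Round 1: Harrow 13, Claremont 11, Fairview 5, Avon 2, Jasper 0. Jasper has the fewest and is eliminated.
Round 2: Harrow 13, Claremont 11, Fairview 5, Avon 2. Avon has the fewest and is eliminated.
Round 3: Harrow 15, Claremont 11, Fairview 5. Fairview has the fewest and is eliminated.
Round 4: Claremont 16, Harrow 15. Claremont has a majority.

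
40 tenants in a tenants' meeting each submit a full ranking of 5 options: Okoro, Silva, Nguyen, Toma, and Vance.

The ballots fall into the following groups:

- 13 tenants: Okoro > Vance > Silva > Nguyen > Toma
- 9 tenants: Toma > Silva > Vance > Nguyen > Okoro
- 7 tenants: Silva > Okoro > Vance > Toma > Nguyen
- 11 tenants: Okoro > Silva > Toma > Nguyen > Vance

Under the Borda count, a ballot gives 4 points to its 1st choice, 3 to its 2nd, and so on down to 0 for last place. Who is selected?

Okoro

Borda scores:
  Okoro: 13·4 + 9·0 + 7·3 + 11·4 = 117
  Silva: 13·2 + 9·3 + 7·4 + 11·3 = 114
  Nguyen: 13·1 + 9·1 + 7·0 + 11·1 = 33
  Toma: 13·0 + 9·4 + 7·1 + 11·2 = 65
  Vance: 13·3 + 9·2 + 7·2 + 11·0 = 71
Okoro has the highest total.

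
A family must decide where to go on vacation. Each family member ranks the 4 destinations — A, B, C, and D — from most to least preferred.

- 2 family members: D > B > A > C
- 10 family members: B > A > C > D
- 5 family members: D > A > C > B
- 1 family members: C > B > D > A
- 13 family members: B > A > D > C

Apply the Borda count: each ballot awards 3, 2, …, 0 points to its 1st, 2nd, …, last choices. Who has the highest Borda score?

B

Borda scores:
  A: 2·1 + 10·2 + 5·2 + 0 + 13·2 = 58
  B: 2·2 + 10·3 + 5·0 + 2 + 13·3 = 75
  C: 2·0 + 10·1 + 5·1 + 3 + 13·0 = 18
  D: 2·3 + 10·0 + 5·3 + 1 + 13·1 = 35
B has the highest total.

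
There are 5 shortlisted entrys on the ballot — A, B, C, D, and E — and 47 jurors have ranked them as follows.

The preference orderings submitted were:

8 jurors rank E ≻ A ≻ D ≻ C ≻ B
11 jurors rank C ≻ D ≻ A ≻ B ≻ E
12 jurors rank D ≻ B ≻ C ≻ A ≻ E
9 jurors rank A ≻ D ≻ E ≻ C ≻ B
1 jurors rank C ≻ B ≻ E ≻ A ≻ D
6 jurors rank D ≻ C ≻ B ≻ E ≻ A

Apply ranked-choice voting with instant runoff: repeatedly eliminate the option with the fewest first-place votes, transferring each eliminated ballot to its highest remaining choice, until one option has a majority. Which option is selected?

Round 1: D 18, C 12, A 9, E 8, B 0. B has the fewest and is eliminated.
Round 2: D 18, C 12, A 9, E 8. E has the fewest and is eliminated.
Round 3: D 18, A 17, C 12. C has the fewest and is eliminated.
Round 4: D 29, A 18. D has a majority.

D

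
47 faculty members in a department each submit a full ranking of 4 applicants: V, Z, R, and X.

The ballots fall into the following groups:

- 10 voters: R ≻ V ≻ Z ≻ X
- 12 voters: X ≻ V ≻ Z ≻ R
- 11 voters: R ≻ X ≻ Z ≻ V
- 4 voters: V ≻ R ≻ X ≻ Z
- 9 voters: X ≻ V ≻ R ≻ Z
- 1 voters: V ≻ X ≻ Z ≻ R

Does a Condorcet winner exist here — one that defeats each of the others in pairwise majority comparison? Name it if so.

Head-to-head results (47 voters total):
V vs Z: V wins 36–11.
V vs R: V wins 26–21.
V vs X: X wins 32–15.
Z vs R: R wins 34–13.
Z vs X: X wins 37–10.
R vs X: R wins 25–22.
No candidate beats all others: V beats R beats X beats V, a majority cycle.

No Condorcet winner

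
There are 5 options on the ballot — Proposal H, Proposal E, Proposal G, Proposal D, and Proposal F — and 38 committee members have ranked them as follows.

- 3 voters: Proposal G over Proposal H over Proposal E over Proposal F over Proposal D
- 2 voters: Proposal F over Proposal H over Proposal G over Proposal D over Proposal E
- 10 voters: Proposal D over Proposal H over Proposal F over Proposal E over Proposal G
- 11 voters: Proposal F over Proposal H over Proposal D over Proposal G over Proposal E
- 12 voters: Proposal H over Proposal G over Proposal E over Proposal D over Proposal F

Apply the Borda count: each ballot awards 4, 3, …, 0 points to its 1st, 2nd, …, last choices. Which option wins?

Proposal H

Borda scores:
  Proposal H: 3·3 + 2·3 + 10·3 + 11·3 + 12·4 = 126
  Proposal E: 3·2 + 2·0 + 10·1 + 11·0 + 12·2 = 40
  Proposal G: 3·4 + 2·2 + 10·0 + 11·1 + 12·3 = 63
  Proposal D: 3·0 + 2·1 + 10·4 + 11·2 + 12·1 = 76
  Proposal F: 3·1 + 2·4 + 10·2 + 11·4 + 12·0 = 75
Proposal H has the highest total.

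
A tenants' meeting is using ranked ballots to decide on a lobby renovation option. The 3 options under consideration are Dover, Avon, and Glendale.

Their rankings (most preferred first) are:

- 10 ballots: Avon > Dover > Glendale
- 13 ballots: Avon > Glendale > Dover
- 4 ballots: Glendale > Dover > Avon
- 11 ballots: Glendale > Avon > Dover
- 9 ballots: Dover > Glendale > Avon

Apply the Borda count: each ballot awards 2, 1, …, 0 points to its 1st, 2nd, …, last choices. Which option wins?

Avon

Borda scores:
  Dover: 10·1 + 13·0 + 4·1 + 11·0 + 9·2 = 32
  Avon: 10·2 + 13·2 + 4·0 + 11·1 + 9·0 = 57
  Glendale: 10·0 + 13·1 + 4·2 + 11·2 + 9·1 = 52
Avon has the highest total.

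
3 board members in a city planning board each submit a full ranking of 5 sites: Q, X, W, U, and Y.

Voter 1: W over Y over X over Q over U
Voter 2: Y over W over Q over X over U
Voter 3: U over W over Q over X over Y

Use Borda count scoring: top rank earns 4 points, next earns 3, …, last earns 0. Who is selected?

Borda scores:
  Q: 1 + 2 + 2 = 5
  X: 2 + 1 + 1 = 4
  W: 4 + 3 + 3 = 10
  U: 0 + 0 + 4 = 4
  Y: 3 + 4 + 0 = 7
W has the highest total.

W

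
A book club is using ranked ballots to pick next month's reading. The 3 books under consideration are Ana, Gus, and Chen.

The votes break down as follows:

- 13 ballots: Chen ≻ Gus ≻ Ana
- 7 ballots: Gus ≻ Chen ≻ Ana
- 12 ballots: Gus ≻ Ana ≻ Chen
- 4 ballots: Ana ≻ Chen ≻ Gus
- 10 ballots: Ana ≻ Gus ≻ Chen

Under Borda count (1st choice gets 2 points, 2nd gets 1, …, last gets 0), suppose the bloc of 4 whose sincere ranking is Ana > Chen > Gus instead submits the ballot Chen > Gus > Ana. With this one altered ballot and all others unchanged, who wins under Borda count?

Borda totals with the altered ballot: Ana 32, Gus 65, Chen 41.
The winner is unchanged: still Gus.

Gus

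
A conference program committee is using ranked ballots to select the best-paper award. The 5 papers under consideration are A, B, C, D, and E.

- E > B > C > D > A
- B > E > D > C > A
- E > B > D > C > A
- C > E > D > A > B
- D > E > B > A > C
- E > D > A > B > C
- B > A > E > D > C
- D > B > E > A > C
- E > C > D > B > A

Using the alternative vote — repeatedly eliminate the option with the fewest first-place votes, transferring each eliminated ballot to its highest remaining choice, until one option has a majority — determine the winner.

Round 1: E 4, B 2, D 2, C 1, A 0. A has the fewest and is eliminated.
Round 2: E 4, B 2, D 2, C 1. C has the fewest and is eliminated.
Round 3: E 5, B 2, D 2. E has a majority.

E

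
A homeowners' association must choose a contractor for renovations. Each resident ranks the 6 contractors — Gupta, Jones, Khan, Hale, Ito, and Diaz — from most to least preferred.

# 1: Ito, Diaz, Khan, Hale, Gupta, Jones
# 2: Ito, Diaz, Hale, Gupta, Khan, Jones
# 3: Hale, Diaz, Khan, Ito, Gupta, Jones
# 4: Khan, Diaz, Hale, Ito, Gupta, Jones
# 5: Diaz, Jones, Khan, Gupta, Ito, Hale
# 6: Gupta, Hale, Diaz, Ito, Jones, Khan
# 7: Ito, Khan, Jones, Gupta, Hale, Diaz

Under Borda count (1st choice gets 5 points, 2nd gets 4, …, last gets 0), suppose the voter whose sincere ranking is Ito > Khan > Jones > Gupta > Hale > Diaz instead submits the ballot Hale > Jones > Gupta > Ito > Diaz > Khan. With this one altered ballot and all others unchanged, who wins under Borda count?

Diaz

Borda totals with the altered ballot: Gupta 15, Jones 9, Khan 15, Hale 22, Ito 19, Diaz 25.
The winner is unchanged: still Diaz.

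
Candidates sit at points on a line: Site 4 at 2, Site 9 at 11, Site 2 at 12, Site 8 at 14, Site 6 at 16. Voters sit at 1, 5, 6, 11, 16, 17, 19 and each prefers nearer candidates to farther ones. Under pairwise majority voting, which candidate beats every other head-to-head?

With single-peaked preferences on a line, the Condorcet winner is the candidate closest to the median voter.
The median voter (position 11) is closest to Site 9 at 11.
Check: Site 9 vs Site 2 — voters closer to Site 9: 4 of 7.

Site 9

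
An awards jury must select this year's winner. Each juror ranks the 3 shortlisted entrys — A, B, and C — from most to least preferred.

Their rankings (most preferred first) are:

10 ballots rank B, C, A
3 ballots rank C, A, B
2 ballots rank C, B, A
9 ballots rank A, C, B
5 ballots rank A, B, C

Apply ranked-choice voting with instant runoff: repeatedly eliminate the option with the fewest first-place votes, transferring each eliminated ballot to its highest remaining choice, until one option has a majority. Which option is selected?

A

Round 1: A 14, B 10, C 5. C has the fewest and is eliminated.
Round 2: A 17, B 12. A has a majority.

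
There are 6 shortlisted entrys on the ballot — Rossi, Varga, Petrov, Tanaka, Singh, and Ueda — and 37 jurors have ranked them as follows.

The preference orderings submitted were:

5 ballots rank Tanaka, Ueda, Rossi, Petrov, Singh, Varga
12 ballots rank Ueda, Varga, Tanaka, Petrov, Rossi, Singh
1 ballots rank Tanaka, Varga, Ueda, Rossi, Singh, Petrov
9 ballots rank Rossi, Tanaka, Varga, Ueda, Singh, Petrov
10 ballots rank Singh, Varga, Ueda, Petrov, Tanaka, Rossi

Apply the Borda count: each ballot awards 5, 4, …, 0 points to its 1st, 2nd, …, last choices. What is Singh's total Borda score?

65

Borda scores:
  Rossi: 5·3 + 12·1 + 2 + 9·5 + 10·0 = 74
  Varga: 5·0 + 12·4 + 4 + 9·3 + 10·4 = 119
  Petrov: 5·2 + 12·2 + 0 + 9·0 + 10·2 = 54
  Tanaka: 5·5 + 12·3 + 5 + 9·4 + 10·1 = 112
  Singh: 5·1 + 12·0 + 1 + 9·1 + 10·5 = 65
  Ueda: 5·4 + 12·5 + 3 + 9·2 + 10·3 = 131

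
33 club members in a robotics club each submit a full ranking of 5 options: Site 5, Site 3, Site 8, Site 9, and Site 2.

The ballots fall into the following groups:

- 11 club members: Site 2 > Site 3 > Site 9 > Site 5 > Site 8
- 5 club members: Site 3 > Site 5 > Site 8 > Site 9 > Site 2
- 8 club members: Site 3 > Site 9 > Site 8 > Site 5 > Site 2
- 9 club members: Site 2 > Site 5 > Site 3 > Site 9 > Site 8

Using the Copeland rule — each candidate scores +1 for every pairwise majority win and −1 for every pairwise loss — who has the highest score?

Site 2

Pairwise results:
  Site 5 vs Site 3: Site 3 wins 24–9.
  Site 5 vs Site 8: Site 5 wins 25–8.
  Site 5 vs Site 9: Site 9 wins 19–14.
  Site 5 vs Site 2: Site 2 wins 20–13.
  Site 3 vs Site 8: Site 3 wins 33–0.
  Site 3 vs Site 9: Site 3 wins 33–0.
  Site 3 vs Site 2: Site 2 wins 20–13.
  Site 8 vs Site 9: Site 9 wins 28–5.
  Site 8 vs Site 2: Site 2 wins 20–13.
  Site 9 vs Site 2: Site 2 wins 20–13.
Copeland scores (wins − losses):
  Site 5: 1 − 3 = -2
  Site 3: 3 − 1 = 2
  Site 8: 0 − 4 = -4
  Site 9: 2 − 2 = 0
  Site 2: 4 − 0 = 4
Site 2 has the best Copeland score.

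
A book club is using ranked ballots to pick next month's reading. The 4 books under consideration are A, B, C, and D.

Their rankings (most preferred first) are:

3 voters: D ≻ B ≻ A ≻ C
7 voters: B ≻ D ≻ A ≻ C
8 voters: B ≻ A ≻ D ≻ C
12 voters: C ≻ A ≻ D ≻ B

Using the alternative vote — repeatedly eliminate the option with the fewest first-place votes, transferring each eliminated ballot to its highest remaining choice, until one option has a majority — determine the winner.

B

Round 1: B 15, C 12, D 3, A 0. A has the fewest and is eliminated.
Round 2: B 15, C 12, D 3. D has the fewest and is eliminated.
Round 3: B 18, C 12. B has a majority.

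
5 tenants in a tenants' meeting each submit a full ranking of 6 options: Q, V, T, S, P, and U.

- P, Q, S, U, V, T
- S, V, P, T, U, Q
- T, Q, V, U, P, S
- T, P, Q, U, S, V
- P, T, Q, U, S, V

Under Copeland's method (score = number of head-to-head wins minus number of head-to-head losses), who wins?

Pairwise results:
  Q vs V: Q wins 4–1.
  Q vs T: T wins 4–1.
  Q vs S: Q wins 4–1.
  Q vs P: P wins 4–1.
  Q vs U: Q wins 4–1.
  V vs T: T wins 3–2.
  V vs S: S wins 4–1.
  V vs P: P wins 3–2.
  V vs U: U wins 3–2.
  T vs S: T wins 3–2.
  T vs P: P wins 3–2.
  T vs U: T wins 4–1.
  S vs P: P wins 4–1.
  S vs U: U wins 3–2.
  P vs U: P wins 4–1.
Copeland scores (wins − losses):
  Q: 3 − 2 = 1
  V: 0 − 5 = -5
  T: 4 − 1 = 3
  S: 1 − 4 = -3
  P: 5 − 0 = 5
  U: 2 − 3 = -1
P has the best Copeland score.

P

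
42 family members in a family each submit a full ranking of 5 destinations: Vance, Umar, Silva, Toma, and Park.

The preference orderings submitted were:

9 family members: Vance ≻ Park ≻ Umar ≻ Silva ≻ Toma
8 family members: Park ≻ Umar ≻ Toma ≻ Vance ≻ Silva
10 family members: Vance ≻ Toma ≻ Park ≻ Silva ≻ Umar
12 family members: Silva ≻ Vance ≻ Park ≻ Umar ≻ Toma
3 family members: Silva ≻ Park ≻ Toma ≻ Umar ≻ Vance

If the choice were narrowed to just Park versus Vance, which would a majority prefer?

Vance

Ballots ranking Park above Vance: 8+3 = 11.
Ballots ranking Vance above Park: 9+10+12 = 31.
Vance wins the head-to-head, 31–11.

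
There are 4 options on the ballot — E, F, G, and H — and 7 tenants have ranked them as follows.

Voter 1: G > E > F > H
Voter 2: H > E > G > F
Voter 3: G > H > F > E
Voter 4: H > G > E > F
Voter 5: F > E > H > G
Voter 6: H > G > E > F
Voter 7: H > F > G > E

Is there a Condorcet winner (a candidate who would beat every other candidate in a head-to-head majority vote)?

Yes

Head-to-head results (7 voters total):
E vs F: E wins 4–3.
E vs G: G wins 5–2.
E vs H: H wins 5–2.
F vs G: G wins 5–2.
F vs H: H wins 5–2.
G vs H: H wins 5–2.
H beats each rival — E (5–2), F (5–2), G (5–2) — so H is the Condorcet winner.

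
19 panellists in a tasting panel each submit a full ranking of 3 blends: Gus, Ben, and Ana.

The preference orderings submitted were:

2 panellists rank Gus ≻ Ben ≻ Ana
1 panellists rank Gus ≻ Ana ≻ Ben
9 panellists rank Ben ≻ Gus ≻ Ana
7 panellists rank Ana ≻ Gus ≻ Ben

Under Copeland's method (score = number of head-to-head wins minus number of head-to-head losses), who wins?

Pairwise results:
  Gus vs Ben: Gus wins 10–9.
  Gus vs Ana: Gus wins 12–7.
  Ben vs Ana: Ben wins 11–8.
Copeland scores (wins − losses):
  Gus: 2 − 0 = 2
  Ben: 1 − 1 = 0
  Ana: 0 − 2 = -2
Gus has the best Copeland score.

Gus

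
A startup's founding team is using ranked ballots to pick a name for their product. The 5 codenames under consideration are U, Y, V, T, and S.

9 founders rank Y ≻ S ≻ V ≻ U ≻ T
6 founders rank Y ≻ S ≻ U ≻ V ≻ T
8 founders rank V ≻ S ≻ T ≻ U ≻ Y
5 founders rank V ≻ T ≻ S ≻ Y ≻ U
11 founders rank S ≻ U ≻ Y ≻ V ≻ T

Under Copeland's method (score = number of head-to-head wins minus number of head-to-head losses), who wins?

Pairwise results:
  U vs Y: Y wins 20–19.
  U vs V: V wins 22–17.
  U vs T: U wins 26–13.
  U vs S: S wins 39–0.
  Y vs V: Y wins 26–13.
  Y vs T: Y wins 26–13.
  Y vs S: S wins 24–15.
  V vs T: V wins 39–0.
  V vs S: S wins 26–13.
  T vs S: S wins 34–5.
Copeland scores (wins − losses):
  U: 1 − 3 = -2
  Y: 3 − 1 = 2
  V: 2 − 2 = 0
  T: 0 − 4 = -4
  S: 4 − 0 = 4
S has the best Copeland score.

S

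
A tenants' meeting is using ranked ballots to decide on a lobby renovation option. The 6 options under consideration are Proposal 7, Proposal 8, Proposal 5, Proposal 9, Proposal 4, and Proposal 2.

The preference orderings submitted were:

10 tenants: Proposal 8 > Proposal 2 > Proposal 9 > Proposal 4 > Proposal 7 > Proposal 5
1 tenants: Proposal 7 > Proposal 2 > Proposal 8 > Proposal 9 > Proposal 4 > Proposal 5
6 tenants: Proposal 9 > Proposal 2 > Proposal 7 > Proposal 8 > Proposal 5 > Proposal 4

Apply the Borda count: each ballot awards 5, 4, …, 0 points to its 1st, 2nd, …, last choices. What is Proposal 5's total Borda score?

Borda scores:
  Proposal 7: 10·1 + 5 + 6·3 = 33
  Proposal 8: 10·5 + 3 + 6·2 = 65
  Proposal 5: 10·0 + 0 + 6·1 = 6
  Proposal 9: 10·3 + 2 + 6·5 = 62
  Proposal 4: 10·2 + 1 + 6·0 = 21
  Proposal 2: 10·4 + 4 + 6·4 = 68

6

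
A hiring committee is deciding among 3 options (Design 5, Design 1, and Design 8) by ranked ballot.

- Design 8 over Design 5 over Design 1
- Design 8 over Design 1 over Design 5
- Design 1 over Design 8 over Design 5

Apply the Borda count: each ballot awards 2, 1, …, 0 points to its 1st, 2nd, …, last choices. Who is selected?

Design 8

Borda scores:
  Design 5: 1 + 0 + 0 = 1
  Design 1: 0 + 1 + 2 = 3
  Design 8: 2 + 2 + 1 = 5
Design 8 has the highest total.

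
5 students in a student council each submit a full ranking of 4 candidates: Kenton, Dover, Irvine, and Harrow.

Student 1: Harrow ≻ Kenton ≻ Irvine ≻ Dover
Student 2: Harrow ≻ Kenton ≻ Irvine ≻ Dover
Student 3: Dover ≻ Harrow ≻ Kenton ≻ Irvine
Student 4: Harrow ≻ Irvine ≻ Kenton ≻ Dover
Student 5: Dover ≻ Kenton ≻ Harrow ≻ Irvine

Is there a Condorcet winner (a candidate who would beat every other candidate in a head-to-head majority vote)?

Head-to-head results (5 voters total):
Kenton vs Dover: Kenton wins 3–2.
Kenton vs Irvine: Kenton wins 4–1.
Kenton vs Harrow: Harrow wins 4–1.
Dover vs Irvine: Irvine wins 3–2.
Dover vs Harrow: Harrow wins 3–2.
Irvine vs Harrow: Harrow wins 5–0.
Harrow beats each rival — Kenton (4–1), Dover (3–2), Irvine (5–0) — so Harrow is the Condorcet winner.

Yes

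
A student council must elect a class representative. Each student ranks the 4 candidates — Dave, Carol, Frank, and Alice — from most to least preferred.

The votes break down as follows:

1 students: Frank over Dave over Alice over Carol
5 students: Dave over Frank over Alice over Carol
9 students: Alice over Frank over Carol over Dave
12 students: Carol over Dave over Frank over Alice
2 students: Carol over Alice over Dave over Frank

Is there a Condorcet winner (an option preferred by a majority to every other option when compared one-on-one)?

Head-to-head results (29 voters total):
Dave vs Carol: Carol wins 23–6.
Dave vs Frank: Dave wins 19–10.
Dave vs Alice: Dave wins 18–11.
Carol vs Frank: Frank wins 15–14.
Carol vs Alice: Alice wins 15–14.
Frank vs Alice: Frank wins 18–11.
No candidate beats all others: Dave beats Frank beats Carol beats Dave, a majority cycle.

No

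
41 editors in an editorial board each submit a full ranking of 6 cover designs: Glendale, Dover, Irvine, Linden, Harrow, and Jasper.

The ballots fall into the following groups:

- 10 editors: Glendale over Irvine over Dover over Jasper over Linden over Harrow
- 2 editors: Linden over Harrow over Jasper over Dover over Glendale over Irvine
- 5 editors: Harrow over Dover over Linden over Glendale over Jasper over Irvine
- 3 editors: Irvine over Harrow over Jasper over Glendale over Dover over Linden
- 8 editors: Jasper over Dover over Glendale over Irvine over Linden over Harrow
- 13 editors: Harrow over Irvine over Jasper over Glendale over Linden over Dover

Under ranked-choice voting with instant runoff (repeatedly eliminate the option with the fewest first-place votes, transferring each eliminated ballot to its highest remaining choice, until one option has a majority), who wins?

Round 1: Harrow 18, Glendale 10, Jasper 8, Irvine 3, Linden 2, Dover 0. Dover has the fewest and is eliminated.
Round 2: Harrow 18, Glendale 10, Jasper 8, Irvine 3, Linden 2. Linden has the fewest and is eliminated.
Round 3: Harrow 20, Glendale 10, Jasper 8, Irvine 3. Irvine has the fewest and is eliminated.
Round 4: Harrow 23, Glendale 10, Jasper 8. Harrow has a majority.

Harrow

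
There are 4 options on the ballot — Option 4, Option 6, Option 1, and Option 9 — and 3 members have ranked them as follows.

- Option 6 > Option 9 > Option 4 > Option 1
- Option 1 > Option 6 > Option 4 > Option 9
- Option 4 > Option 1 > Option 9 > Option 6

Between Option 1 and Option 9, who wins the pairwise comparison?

Ballots ranking Option 1 above Option 9: 2.
Ballots ranking Option 9 above Option 1: 1.
Option 1 wins the head-to-head, 2–1.

Option 1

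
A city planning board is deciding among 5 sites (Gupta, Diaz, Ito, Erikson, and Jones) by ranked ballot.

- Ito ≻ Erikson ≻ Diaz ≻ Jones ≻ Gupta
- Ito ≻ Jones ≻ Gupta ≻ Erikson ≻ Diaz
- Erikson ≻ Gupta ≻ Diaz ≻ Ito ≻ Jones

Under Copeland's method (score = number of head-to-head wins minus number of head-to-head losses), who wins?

Pairwise results:
  Gupta vs Diaz: Gupta wins 2–1.
  Gupta vs Ito: Ito wins 2–1.
  Gupta vs Erikson: Erikson wins 2–1.
  Gupta vs Jones: Jones wins 2–1.
  Diaz vs Ito: Ito wins 2–1.
  Diaz vs Erikson: Erikson wins 3–0.
  Diaz vs Jones: Diaz wins 2–1.
  Ito vs Erikson: Ito wins 2–1.
  Ito vs Jones: Ito wins 3–0.
  Erikson vs Jones: Erikson wins 2–1.
Copeland scores (wins − losses):
  Gupta: 1 − 3 = -2
  Diaz: 1 − 3 = -2
  Ito: 4 − 0 = 4
  Erikson: 3 − 1 = 2
  Jones: 1 − 3 = -2
Ito has the best Copeland score.

Ito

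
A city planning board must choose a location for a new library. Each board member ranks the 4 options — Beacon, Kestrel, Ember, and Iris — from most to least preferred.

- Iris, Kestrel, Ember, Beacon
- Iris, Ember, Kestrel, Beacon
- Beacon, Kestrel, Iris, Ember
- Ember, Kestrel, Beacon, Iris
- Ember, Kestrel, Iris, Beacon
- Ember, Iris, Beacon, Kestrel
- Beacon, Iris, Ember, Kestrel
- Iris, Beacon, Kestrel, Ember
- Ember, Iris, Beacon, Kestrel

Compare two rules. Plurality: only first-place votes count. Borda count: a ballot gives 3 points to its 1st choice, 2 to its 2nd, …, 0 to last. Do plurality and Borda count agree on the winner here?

Plurality first-place counts: Beacon 2, Kestrel 0, Ember 4, Iris 3 → Ember.
Borda totals: Beacon 11, Kestrel 10, Ember 16, Iris 17 → Iris.
The two rules disagree: plurality picks Ember, Borda picks Iris.

No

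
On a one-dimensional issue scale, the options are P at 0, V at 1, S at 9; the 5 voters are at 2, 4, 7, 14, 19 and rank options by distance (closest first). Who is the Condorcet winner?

S

With single-peaked preferences on a line, the Condorcet winner is the candidate closest to the median voter.
The median voter (position 7) is closest to S at 9.
Check: S vs V — voters closer to S: 3 of 5.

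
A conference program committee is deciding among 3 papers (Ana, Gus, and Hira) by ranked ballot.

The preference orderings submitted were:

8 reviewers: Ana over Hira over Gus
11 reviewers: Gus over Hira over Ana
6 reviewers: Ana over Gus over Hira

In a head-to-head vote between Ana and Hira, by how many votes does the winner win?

Ballots ranking Ana above Hira: 8+6 = 14.
Ballots ranking Hira above Ana: 11.
Ana wins 14–11, a margin of 3.

3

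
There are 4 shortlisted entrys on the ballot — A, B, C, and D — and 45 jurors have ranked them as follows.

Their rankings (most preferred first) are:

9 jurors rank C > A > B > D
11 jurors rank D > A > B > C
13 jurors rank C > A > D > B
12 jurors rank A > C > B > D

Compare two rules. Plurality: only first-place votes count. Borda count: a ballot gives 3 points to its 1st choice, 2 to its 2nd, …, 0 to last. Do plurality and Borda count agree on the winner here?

Plurality first-place counts: A 12, B 0, C 22, D 11 → C.
Borda totals: A 102, B 32, C 90, D 46 → A.
The two rules disagree: plurality picks C, Borda picks A.

No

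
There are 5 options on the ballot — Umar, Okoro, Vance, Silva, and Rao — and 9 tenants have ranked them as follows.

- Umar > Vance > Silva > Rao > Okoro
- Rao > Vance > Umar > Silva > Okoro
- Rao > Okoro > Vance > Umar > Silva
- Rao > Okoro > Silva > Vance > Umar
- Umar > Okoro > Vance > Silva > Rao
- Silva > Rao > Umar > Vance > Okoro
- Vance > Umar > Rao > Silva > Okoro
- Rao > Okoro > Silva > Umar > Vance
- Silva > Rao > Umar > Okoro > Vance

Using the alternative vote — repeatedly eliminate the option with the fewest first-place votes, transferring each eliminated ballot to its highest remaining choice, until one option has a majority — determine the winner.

Rao

Round 1: Rao 4, Umar 2, Silva 2, Vance 1, Okoro 0. Okoro has the fewest and is eliminated.
Round 2: Rao 4, Umar 2, Silva 2, Vance 1. Vance has the fewest and is eliminated.
Round 3: Rao 4, Umar 3, Silva 2. Silva has the fewest and is eliminated.
Round 4: Rao 6, Umar 3. Rao has a majority.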